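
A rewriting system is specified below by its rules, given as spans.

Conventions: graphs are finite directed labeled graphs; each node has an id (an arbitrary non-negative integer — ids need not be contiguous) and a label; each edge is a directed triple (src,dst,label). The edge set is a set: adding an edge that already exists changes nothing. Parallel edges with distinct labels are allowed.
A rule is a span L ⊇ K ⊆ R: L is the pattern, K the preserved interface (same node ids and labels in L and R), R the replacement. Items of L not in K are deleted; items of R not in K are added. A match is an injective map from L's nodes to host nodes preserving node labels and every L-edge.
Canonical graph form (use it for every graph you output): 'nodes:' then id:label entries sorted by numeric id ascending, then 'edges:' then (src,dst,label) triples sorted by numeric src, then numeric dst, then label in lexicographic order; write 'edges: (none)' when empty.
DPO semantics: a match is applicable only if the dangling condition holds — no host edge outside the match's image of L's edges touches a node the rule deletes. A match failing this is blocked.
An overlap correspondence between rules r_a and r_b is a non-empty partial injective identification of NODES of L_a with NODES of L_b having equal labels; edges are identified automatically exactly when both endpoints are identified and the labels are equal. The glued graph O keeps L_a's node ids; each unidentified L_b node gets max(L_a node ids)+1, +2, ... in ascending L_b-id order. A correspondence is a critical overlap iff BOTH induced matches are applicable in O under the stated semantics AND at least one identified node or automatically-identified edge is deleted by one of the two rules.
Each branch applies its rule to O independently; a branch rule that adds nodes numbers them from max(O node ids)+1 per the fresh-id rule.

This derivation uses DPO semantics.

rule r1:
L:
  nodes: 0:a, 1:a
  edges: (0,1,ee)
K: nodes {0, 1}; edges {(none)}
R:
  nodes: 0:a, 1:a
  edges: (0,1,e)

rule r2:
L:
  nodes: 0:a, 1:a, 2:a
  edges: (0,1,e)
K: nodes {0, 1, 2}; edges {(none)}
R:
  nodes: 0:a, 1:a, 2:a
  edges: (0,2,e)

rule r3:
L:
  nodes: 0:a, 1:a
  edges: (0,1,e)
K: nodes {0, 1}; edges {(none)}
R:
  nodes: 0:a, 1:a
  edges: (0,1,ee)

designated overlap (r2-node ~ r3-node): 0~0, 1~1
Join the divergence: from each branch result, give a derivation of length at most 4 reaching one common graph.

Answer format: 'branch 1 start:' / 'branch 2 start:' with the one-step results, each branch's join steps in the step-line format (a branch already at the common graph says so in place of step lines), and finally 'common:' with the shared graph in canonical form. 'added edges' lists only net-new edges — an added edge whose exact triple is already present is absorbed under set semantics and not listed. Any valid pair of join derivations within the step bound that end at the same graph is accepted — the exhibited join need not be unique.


branch 1 start:
nodes: 0:a, 1:a, 2:a
edges: (0,2,e)
branch 2 start:
nodes: 0:a, 1:a, 2:a
edges: (0,1,ee)
branch 1 step 1: rule r2; match: 0->0, 1->2, 2->1; deleted nodes (none); deleted edges (0,2,e); added nodes (none); added edges (0,1,e); result: nodes: 0:a, 1:a, 2:a edges: (0,1,e)
branch 2 step 1: rule r1; match: 0->0, 1->1; deleted nodes (none); deleted edges (0,1,ee); added nodes (none); added edges (0,1,e); result: nodes: 0:a, 1:a, 2:a edges: (0,1,e)
common:
nodes: 0:a, 1:a, 2:a
edges: (0,1,e)


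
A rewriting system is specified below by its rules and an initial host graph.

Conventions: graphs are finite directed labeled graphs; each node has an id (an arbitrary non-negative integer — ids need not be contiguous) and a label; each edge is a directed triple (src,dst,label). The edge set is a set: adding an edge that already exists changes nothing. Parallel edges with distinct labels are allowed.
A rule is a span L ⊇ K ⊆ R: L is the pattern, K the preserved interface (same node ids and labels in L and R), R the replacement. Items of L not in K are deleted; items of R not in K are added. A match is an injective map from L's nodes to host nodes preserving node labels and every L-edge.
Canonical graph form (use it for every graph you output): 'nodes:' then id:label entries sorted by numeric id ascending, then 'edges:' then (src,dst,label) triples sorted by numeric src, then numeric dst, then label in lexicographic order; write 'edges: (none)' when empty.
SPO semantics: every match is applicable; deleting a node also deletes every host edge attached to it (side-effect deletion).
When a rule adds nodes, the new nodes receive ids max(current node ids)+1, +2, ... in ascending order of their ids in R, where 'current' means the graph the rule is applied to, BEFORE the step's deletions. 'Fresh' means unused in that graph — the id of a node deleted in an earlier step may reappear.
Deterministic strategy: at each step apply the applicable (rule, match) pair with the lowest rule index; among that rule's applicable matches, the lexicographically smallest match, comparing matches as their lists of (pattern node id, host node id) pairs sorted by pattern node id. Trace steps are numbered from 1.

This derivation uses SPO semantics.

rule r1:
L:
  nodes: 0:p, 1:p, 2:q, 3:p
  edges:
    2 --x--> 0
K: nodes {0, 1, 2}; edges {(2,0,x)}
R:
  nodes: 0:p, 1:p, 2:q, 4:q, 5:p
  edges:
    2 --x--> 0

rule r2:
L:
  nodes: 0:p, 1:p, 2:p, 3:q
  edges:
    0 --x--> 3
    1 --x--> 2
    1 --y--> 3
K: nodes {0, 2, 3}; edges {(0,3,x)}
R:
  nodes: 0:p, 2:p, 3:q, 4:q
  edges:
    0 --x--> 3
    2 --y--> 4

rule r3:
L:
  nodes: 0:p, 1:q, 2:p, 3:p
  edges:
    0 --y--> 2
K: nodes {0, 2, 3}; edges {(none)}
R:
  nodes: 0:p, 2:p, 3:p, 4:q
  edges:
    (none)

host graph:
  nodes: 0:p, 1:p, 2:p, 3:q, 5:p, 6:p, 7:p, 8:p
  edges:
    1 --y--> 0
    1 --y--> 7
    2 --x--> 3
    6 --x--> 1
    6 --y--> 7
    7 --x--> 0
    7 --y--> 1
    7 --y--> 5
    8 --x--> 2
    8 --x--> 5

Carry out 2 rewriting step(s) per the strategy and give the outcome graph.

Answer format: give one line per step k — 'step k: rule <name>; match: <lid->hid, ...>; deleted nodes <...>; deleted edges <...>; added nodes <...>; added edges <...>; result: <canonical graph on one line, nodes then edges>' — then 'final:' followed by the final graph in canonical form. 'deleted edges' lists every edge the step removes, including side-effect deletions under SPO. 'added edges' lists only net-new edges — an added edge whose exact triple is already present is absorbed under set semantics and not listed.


step 1: rule r3; match: 0->1, 1->3, 2->0, 3->2; deleted nodes 3; deleted edges (1,0,y); (2,3,x); added nodes 9; added edges (none); result: nodes: 0:p, 1:p, 2:p, 5:p, 6:p, 7:p, 8:p, 9:q edges: (1,7,y); (6,1,x); (6,7,y); (7,0,x); (7,1,y); (7,5,y); (8,2,x); (8,5,x)
step 2: rule r3; match: 0->1, 1->9, 2->7, 3->0; deleted nodes 9; deleted edges (1,7,y); added nodes 10; added edges (none); result: nodes: 0:p, 1:p, 2:p, 5:p, 6:p, 7:p, 8:p, 10:q edges: (6,1,x); (6,7,y); (7,0,x); (7,1,y); (7,5,y); (8,2,x); (8,5,x)
final:
nodes: 0:p, 1:p, 2:p, 5:p, 6:p, 7:p, 8:p, 10:q
edges: (6,1,x); (6,7,y); (7,0,x); (7,1,y); (7,5,y); (8,2,x); (8,5,x)


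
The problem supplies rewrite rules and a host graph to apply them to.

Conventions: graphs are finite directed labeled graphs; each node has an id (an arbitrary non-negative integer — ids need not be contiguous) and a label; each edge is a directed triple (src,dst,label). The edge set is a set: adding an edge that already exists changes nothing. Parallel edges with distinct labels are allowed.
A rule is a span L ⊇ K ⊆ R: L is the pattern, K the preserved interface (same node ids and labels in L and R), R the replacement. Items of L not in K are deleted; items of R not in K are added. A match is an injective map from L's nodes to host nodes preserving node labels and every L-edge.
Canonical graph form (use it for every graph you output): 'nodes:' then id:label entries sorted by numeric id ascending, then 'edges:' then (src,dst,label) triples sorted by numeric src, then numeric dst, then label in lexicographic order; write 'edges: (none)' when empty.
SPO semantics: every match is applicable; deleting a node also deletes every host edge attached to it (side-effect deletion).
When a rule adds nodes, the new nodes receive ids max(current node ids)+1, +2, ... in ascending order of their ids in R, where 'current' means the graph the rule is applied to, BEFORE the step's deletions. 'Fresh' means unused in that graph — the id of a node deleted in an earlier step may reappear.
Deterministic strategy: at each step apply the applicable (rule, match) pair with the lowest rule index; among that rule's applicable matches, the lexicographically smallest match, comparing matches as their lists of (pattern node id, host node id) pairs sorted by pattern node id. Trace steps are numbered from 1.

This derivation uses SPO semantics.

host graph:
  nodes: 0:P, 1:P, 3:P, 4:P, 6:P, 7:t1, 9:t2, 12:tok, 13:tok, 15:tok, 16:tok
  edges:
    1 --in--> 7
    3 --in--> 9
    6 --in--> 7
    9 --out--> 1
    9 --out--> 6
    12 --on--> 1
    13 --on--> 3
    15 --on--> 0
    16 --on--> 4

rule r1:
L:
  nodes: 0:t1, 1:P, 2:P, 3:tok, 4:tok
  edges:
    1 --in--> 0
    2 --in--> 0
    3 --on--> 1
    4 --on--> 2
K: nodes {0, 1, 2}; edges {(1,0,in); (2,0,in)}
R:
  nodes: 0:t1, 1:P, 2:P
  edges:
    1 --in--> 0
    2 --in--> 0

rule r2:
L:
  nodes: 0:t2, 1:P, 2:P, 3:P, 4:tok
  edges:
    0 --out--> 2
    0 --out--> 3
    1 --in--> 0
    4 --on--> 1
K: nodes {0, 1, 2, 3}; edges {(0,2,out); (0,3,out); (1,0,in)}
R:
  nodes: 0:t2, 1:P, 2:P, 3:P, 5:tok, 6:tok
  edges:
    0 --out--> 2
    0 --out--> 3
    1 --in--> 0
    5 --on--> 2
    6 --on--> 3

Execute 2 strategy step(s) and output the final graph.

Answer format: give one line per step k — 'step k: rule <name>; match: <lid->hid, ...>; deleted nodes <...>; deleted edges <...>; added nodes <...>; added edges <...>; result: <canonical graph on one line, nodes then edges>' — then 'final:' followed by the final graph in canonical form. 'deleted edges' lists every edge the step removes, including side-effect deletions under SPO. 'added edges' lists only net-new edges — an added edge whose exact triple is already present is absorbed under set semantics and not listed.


step 1: rule r2; match: 0->9, 1->3, 2->1, 3->6, 4->13; deleted nodes 13; deleted edges (13,3,on); added nodes 17, 18; added edges (17,1,on); (18,6,on); result: nodes: 0:P, 1:P, 3:P, 4:P, 6:P, 7:t1, 9:t2, 12:tok, 15:tok, 16:tok, 17:tok, 18:tok edges: (1,7,in); (3,9,in); (6,7,in); (9,1,out); (9,6,out); (12,1,on); (15,0,on); (16,4,on); (17,1,on); (18,6,on)
step 2: rule r1; match: 0->7, 1->1, 2->6, 3->12, 4->18; deleted nodes 12, 18; deleted edges (12,1,on); (18,6,on); added nodes (none); added edges (none); result: nodes: 0:P, 1:P, 3:P, 4:P, 6:P, 7:t1, 9:t2, 15:tok, 16:tok, 17:tok edges: (1,7,in); (3,9,in); (6,7,in); (9,1,out); (9,6,out); (15,0,on); (16,4,on); (17,1,on)
final:
nodes: 0:P, 1:P, 3:P, 4:P, 6:P, 7:t1, 9:t2, 15:tok, 16:tok, 17:tok
edges: (1,7,in); (3,9,in); (6,7,in); (9,1,out); (9,6,out); (15,0,on); (16,4,on); (17,1,on)


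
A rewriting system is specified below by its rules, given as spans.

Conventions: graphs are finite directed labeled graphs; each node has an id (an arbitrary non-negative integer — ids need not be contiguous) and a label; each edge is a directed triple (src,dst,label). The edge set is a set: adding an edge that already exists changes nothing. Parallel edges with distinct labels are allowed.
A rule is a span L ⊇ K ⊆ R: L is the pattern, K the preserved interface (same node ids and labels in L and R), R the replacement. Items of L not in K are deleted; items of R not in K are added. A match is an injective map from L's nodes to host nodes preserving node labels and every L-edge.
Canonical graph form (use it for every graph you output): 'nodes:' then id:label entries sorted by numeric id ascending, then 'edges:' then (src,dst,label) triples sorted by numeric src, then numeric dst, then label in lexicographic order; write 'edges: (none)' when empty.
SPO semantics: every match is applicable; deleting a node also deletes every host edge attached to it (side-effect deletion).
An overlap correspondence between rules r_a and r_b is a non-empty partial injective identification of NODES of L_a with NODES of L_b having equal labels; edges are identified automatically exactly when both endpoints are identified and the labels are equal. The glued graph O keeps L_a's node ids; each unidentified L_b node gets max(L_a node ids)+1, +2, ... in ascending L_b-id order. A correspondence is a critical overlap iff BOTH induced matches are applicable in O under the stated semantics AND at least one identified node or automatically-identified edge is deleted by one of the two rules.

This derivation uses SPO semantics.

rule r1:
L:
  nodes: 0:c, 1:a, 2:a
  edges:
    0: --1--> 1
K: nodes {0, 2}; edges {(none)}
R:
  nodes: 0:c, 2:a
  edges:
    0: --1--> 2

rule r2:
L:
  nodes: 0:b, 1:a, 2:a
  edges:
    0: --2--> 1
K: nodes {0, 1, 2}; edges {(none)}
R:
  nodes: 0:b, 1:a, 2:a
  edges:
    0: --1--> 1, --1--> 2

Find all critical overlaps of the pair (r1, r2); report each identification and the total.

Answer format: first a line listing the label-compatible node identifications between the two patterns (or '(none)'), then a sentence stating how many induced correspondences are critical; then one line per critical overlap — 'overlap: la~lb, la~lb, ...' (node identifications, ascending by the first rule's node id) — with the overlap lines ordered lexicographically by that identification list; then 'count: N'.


label-compatible node identifications between L(r1) and L(r2): 1~1, 1~2, 2~1, 2~2
4 of the induced correspondences are critical overlaps of r1 and r2.
overlap: 1~1
overlap: 1~1, 2~2
overlap: 1~2
overlap: 1~2, 2~1
count: 4


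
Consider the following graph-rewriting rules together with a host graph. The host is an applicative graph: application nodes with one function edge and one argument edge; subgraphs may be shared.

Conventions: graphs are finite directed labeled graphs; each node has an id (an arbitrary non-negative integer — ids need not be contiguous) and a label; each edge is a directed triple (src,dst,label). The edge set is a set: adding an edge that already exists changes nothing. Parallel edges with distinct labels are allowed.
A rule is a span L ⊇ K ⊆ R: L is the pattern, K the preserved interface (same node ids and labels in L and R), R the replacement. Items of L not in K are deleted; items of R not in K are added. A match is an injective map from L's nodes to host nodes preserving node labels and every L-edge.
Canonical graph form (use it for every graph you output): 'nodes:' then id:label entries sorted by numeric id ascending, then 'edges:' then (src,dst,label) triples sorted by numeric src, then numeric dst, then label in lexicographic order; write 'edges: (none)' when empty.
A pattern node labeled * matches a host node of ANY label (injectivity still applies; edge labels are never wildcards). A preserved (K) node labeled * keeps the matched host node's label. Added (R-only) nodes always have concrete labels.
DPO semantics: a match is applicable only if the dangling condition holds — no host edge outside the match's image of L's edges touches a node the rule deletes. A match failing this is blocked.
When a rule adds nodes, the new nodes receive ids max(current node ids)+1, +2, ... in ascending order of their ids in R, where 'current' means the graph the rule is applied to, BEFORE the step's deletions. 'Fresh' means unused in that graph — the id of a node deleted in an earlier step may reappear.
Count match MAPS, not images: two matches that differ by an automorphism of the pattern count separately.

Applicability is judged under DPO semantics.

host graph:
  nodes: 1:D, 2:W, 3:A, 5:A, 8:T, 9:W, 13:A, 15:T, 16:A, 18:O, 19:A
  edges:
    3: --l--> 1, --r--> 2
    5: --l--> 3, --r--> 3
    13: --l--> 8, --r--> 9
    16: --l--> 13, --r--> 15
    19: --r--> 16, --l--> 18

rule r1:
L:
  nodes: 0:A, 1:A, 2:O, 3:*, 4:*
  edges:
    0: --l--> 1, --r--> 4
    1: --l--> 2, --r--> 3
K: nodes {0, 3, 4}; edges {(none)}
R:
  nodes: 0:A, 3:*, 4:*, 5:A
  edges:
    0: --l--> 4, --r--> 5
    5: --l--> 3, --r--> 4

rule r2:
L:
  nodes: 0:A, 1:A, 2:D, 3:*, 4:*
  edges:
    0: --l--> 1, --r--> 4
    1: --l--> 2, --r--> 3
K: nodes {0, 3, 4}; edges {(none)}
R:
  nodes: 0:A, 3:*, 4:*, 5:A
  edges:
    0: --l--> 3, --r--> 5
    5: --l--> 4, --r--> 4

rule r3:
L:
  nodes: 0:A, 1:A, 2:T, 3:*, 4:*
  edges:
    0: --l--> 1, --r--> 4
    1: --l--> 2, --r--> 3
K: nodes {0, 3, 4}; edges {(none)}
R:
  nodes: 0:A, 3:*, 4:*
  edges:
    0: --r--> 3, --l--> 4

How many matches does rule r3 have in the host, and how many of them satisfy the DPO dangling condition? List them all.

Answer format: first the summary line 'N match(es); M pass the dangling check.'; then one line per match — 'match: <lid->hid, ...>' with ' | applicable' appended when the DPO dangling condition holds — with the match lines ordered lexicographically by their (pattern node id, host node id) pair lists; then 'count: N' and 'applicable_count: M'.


1 match(es); 1 pass the dangling check.
match: 0->16, 1->13, 2->8, 3->9, 4->15 | applicable
count: 1
applicable_count: 1


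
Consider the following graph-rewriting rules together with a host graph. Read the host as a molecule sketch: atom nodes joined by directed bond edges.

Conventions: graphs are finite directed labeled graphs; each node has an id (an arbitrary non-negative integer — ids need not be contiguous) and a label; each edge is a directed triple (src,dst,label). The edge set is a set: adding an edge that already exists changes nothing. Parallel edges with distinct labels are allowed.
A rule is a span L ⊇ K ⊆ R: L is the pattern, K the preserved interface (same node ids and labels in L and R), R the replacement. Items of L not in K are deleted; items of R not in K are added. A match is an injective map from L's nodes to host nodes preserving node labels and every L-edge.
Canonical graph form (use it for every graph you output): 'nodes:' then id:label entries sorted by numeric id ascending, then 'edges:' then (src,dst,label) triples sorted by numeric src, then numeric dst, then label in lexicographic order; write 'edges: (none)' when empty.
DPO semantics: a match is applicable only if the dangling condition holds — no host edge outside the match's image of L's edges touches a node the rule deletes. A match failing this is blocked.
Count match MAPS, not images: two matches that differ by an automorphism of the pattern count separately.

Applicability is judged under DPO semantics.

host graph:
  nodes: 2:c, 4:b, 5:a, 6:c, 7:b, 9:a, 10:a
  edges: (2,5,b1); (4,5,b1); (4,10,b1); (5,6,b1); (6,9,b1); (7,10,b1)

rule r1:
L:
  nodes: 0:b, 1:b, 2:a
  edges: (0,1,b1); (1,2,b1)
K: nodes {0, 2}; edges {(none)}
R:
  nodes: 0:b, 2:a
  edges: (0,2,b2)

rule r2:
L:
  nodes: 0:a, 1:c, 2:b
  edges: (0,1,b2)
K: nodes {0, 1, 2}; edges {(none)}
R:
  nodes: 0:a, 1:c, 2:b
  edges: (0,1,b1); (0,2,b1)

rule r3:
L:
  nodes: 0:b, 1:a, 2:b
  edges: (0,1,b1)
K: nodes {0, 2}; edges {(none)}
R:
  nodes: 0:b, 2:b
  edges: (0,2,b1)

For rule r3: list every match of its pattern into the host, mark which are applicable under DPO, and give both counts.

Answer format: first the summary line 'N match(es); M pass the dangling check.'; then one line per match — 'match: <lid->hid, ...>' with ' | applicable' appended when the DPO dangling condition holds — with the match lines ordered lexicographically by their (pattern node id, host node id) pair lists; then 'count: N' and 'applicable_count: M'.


3 match(es); 0 pass the dangling check.
match: 0->4, 1->5, 2->7
match: 0->4, 1->10, 2->7
match: 0->7, 1->10, 2->4
count: 3
applicable_count: 0


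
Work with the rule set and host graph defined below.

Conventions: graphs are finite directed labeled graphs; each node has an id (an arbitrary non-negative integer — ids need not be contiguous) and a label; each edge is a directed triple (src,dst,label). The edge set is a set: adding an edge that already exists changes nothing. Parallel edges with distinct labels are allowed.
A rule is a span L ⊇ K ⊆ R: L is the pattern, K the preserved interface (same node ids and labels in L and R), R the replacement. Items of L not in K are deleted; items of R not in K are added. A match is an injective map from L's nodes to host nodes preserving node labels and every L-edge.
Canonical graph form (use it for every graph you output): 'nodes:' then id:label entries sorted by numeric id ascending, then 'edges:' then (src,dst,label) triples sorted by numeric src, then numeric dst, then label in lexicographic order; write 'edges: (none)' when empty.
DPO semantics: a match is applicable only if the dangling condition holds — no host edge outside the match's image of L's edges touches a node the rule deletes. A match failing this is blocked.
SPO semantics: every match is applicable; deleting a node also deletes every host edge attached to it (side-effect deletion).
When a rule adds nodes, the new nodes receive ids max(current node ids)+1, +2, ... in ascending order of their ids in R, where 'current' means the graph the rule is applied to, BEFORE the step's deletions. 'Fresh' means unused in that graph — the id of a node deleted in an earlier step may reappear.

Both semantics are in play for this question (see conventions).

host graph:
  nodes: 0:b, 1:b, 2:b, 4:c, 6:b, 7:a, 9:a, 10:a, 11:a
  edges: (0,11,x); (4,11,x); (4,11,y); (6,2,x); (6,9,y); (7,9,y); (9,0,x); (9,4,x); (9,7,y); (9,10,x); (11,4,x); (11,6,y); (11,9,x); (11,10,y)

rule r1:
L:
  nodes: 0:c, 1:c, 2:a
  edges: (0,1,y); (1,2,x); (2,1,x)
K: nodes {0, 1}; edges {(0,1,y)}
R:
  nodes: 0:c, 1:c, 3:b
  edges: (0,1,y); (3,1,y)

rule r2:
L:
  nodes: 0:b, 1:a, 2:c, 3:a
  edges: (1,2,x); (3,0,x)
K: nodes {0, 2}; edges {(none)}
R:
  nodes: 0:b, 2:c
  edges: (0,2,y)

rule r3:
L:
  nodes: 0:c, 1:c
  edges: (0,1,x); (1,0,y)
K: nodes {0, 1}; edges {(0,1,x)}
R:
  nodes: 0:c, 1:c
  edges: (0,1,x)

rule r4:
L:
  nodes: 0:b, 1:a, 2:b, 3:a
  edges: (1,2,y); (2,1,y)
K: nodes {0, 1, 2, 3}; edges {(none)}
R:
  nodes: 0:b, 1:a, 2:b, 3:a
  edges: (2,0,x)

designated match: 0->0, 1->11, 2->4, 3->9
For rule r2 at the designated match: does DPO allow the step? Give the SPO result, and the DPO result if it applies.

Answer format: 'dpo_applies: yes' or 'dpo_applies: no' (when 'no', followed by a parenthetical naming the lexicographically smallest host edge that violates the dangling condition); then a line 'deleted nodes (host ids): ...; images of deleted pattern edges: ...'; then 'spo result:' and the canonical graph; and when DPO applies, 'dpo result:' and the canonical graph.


dpo_applies: no
(the rule deletes node 11, which keeps host edge (0,11,x) outside the match image — the dangling condition fails, DPO blocks; SPO proceeds and side-deletes such edges)
deleted nodes (host ids): 9, 11; images of deleted pattern edges: (9,0,x); (11,4,x)
spo result:
nodes: 0:b, 1:b, 2:b, 4:c, 6:b, 7:a, 10:a
edges: (0,4,y); (6,2,x)


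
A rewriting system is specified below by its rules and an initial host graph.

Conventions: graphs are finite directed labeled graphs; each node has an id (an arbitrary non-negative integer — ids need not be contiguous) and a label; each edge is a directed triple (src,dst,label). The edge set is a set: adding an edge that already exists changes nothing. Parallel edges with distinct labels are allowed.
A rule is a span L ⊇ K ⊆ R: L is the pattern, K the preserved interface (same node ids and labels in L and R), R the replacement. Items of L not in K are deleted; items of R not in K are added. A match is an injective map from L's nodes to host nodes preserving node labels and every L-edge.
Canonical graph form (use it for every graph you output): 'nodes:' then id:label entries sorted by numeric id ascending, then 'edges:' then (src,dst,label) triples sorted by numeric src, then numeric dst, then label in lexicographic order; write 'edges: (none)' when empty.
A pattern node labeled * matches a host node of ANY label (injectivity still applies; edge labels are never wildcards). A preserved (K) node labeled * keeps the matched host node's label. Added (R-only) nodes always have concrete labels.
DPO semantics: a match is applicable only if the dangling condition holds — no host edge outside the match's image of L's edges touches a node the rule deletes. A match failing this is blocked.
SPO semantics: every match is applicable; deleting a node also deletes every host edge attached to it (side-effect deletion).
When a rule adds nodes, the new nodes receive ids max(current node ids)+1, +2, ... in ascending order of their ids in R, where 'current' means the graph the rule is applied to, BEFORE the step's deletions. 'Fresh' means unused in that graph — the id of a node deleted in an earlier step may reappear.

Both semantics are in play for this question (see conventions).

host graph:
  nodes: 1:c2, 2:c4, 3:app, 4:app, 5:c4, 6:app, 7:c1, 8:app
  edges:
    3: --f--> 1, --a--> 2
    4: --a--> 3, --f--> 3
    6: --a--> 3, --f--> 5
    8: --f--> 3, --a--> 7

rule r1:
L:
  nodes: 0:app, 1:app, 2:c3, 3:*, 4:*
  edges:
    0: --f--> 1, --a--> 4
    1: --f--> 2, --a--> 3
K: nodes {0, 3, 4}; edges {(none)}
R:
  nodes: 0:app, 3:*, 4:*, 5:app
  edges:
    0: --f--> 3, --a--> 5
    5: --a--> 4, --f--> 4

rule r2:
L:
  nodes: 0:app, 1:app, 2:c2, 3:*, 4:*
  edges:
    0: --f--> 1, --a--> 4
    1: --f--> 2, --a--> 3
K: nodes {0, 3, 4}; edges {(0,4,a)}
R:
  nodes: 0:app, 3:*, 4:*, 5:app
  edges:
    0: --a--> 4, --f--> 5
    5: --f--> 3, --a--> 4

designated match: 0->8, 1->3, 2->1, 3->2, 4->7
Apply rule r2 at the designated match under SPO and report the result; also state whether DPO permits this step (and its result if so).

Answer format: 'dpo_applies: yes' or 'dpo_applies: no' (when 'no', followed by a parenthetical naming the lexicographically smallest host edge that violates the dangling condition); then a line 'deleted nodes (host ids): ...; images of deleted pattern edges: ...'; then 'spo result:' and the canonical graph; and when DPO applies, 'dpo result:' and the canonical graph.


dpo_applies: no
(the rule deletes node 3, which keeps host edge (4,3,a) outside the match image — the dangling condition fails, DPO blocks; SPO proceeds and side-deletes such edges)
deleted nodes (host ids): 1, 3; images of deleted pattern edges: (3,1,f); (3,2,a); (8,3,f)
spo result:
nodes: 2:c4, 4:app, 5:c4, 6:app, 7:c1, 8:app, 9:app
edges: (6,5,f); (8,7,a); (8,9,f); (9,2,f); (9,7,a)


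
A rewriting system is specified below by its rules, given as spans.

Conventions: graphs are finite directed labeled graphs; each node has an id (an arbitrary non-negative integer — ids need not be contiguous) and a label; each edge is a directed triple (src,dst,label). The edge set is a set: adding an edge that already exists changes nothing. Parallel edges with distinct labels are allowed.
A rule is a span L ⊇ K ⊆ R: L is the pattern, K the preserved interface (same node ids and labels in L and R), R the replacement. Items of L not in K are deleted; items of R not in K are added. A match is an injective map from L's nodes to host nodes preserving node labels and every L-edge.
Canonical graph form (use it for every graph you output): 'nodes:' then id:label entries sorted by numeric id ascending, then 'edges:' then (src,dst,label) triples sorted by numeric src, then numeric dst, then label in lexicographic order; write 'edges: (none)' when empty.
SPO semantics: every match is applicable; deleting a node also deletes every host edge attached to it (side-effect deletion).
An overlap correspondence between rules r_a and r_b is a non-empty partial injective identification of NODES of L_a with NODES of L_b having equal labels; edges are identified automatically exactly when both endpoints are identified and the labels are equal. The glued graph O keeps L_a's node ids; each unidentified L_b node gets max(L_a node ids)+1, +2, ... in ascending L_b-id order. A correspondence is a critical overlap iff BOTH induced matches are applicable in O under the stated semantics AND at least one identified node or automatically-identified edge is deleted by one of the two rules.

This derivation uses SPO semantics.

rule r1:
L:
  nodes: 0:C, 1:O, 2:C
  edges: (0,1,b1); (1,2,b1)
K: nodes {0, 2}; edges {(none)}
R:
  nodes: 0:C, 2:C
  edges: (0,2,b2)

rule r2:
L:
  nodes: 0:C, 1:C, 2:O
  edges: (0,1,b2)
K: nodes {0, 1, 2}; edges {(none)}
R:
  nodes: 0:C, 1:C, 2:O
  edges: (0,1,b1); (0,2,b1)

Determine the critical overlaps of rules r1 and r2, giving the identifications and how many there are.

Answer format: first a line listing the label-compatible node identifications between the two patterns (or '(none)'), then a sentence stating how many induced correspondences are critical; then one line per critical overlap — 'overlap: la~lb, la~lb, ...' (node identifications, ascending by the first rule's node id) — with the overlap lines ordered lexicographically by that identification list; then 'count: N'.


label-compatible node identifications between L(r1) and L(r2): 0~0, 0~1, 1~2, 2~0, 2~1
7 of the induced correspondences are critical overlaps of r1 and r2.
overlap: 0~0, 1~2
overlap: 0~0, 1~2, 2~1
overlap: 0~1, 1~2
overlap: 0~1, 1~2, 2~0
overlap: 1~2
overlap: 1~2, 2~0
overlap: 1~2, 2~1
count: 7


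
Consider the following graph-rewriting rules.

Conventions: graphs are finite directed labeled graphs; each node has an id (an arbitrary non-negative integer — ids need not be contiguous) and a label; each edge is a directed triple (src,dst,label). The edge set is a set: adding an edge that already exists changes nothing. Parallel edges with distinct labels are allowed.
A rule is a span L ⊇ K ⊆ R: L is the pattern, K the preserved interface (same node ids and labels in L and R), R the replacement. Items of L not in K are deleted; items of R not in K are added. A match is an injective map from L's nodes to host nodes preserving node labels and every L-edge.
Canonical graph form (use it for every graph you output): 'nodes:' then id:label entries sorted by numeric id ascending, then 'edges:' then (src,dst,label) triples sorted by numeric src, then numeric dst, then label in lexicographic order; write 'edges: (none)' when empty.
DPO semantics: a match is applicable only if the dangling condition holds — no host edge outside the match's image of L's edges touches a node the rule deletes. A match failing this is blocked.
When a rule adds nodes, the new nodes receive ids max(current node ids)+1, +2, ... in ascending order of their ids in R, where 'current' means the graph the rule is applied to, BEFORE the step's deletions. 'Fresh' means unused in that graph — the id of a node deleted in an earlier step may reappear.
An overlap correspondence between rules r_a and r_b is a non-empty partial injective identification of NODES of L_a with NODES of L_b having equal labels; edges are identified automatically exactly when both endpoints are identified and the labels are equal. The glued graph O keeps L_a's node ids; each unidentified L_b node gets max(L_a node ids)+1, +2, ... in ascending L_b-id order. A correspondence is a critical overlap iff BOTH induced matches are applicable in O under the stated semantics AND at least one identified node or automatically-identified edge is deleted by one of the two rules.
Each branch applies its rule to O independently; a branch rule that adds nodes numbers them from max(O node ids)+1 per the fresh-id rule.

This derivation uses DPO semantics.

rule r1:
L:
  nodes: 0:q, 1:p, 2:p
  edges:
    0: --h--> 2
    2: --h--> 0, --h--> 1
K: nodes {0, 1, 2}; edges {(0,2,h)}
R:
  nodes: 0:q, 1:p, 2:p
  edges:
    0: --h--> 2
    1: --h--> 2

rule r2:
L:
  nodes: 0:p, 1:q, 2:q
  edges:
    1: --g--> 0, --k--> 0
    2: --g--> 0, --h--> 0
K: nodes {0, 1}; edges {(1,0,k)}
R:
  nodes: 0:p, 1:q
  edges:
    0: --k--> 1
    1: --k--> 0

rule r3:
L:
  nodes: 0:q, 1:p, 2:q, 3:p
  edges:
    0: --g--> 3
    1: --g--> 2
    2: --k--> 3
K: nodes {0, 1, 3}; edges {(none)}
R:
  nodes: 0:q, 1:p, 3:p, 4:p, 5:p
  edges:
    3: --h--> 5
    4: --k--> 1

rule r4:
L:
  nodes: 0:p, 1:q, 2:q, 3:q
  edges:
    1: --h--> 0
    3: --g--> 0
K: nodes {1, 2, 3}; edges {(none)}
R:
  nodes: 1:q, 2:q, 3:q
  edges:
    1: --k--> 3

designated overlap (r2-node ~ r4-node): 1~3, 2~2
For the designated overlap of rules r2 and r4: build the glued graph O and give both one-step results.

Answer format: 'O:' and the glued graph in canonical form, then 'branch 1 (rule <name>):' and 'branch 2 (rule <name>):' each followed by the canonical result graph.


O:
nodes: 0:p, 1:q, 2:q, 3:p, 4:q
edges: (1,0,g); (1,0,k); (1,3,g); (2,0,g); (2,0,h); (4,3,h)
branch 1 (rule r2):
nodes: 0:p, 1:q, 3:p, 4:q
edges: (0,1,k); (1,0,k); (1,3,g); (4,3,h)
branch 2 (rule r4):
nodes: 0:p, 1:q, 2:q, 4:q
edges: (1,0,g); (1,0,k); (2,0,g); (2,0,h); (4,1,k)


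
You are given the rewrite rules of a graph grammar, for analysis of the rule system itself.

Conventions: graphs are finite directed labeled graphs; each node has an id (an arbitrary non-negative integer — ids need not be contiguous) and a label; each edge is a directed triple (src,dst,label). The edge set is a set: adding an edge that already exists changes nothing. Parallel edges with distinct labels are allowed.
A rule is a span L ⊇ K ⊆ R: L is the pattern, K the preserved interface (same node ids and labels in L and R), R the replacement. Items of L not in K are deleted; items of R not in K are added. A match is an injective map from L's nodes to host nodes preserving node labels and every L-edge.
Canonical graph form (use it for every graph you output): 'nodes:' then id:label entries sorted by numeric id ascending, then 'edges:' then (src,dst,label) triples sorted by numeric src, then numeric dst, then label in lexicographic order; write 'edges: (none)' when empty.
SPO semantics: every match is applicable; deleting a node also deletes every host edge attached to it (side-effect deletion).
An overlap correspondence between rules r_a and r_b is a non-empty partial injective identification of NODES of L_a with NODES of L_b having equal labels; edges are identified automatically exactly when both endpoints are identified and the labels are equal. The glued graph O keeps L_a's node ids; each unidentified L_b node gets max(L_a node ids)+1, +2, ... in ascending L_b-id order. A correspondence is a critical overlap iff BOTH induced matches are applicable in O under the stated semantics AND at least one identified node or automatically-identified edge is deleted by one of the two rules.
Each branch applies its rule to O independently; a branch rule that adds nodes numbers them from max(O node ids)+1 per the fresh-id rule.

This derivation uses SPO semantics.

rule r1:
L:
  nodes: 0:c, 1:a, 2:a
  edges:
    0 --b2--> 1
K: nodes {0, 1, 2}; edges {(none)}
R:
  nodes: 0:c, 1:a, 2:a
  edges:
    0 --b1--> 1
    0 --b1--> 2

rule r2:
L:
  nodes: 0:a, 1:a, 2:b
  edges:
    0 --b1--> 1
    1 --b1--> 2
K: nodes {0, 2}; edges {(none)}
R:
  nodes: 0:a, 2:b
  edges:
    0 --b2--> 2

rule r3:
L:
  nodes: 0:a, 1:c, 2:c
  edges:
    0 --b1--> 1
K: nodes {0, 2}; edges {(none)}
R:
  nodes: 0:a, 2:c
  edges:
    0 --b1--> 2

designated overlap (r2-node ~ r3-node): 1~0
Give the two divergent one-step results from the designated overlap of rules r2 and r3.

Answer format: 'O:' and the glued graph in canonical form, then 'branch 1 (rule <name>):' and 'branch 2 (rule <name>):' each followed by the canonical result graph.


O:
nodes: 0:a, 1:a, 2:b, 3:c, 4:c
edges: (0,1,b1); (1,2,b1); (1,3,b1)
branch 1 (rule r2):
nodes: 0:a, 2:b, 3:c, 4:c
edges: (0,2,b2)
branch 2 (rule r3):
nodes: 0:a, 1:a, 2:b, 4:c
edges: (0,1,b1); (1,2,b1); (1,4,b1)


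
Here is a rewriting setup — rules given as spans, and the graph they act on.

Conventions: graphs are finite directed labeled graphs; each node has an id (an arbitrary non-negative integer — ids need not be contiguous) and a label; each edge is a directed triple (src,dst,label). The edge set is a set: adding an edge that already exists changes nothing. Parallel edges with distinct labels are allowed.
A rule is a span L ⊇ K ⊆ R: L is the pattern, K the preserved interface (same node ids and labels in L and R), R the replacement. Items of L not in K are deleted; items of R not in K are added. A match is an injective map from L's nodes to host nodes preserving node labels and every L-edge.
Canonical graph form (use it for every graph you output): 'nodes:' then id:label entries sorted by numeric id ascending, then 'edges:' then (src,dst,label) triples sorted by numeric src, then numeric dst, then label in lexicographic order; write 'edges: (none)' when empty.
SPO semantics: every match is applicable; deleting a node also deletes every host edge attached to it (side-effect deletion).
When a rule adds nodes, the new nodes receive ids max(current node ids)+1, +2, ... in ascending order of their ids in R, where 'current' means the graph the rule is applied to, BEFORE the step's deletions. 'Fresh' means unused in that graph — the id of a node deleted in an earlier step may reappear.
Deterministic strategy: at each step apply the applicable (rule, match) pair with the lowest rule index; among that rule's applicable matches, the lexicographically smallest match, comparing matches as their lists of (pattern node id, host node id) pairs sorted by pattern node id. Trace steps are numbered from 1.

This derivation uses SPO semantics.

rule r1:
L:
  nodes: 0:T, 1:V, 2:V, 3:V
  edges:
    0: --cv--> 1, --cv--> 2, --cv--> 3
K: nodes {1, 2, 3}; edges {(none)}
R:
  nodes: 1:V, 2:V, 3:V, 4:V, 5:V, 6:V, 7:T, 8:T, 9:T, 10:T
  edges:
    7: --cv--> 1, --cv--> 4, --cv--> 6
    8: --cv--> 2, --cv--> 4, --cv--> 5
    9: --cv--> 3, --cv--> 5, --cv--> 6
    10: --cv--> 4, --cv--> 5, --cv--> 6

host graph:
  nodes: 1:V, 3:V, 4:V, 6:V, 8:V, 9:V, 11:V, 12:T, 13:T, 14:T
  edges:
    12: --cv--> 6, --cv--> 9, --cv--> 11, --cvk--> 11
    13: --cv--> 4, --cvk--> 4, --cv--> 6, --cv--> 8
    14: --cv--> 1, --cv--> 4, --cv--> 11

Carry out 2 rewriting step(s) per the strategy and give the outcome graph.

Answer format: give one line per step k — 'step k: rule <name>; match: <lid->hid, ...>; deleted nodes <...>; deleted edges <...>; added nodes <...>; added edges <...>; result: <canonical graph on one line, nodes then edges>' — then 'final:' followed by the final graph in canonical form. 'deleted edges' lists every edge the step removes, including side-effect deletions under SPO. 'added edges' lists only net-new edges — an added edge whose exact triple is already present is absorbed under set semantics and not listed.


step 1: rule r1; match: 0->12, 1->6, 2->9, 3->11; deleted nodes 12; deleted edges (12,6,cv); (12,9,cv); (12,11,cv); (12,11,cvk); added nodes 15, 16, 17, 18, 19, 20, 21; added edges (18,6,cv); (18,15,cv); (18,17,cv); (19,9,cv); (19,15,cv); (19,16,cv); (20,11,cv); (20,16,cv); (20,17,cv); (21,15,cv); (21,16,cv); (21,17,cv); result: nodes: 1:V, 3:V, 4:V, 6:V, 8:V, 9:V, 11:V, 13:T, 14:T, 15:V, 16:V, 17:V, 18:T, 19:T, 20:T, 21:T edges: (13,4,cv); (13,4,cvk); (13,6,cv); (13,8,cv); (14,1,cv); (14,4,cv); (14,11,cv); (18,6,cv); (18,15,cv); (18,17,cv); (19,9,cv); (19,15,cv); (19,16,cv); (20,11,cv); (20,16,cv); (20,17,cv); (21,15,cv); (21,16,cv); (21,17,cv)
step 2: rule r1; match: 0->13, 1->4, 2->6, 3->8; deleted nodes 13; deleted edges (13,4,cv); (13,4,cvk); (13,6,cv); (13,8,cv); added nodes 22, 23, 24, 25, 26, 27, 28; added edges (25,4,cv); (25,22,cv); (25,24,cv); (26,6,cv); (26,22,cv); (26,23,cv); (27,8,cv); (27,23,cv); (27,24,cv); (28,22,cv); (28,23,cv); (28,24,cv); result: nodes: 1:V, 3:V, 4:V, 6:V, 8:V, 9:V, 11:V, 14:T, 15:V, 16:V, 17:V, 18:T, 19:T, 20:T, 21:T, 22:V, 23:V, 24:V, 25:T, 26:T, 27:T, 28:T edges: (14,1,cv); (14,4,cv); (14,11,cv); (18,6,cv); (18,15,cv); (18,17,cv); (19,9,cv); (19,15,cv); (19,16,cv); (20,11,cv); (20,16,cv); (20,17,cv); (21,15,cv); (21,16,cv); (21,17,cv); (25,4,cv); (25,22,cv); (25,24,cv); (26,6,cv); (26,22,cv); (26,23,cv); (27,8,cv); (27,23,cv); (27,24,cv); (28,22,cv); (28,23,cv); (28,24,cv)
final:
nodes: 1:V, 3:V, 4:V, 6:V, 8:V, 9:V, 11:V, 14:T, 15:V, 16:V, 17:V, 18:T, 19:T, 20:T, 21:T, 22:V, 23:V, 24:V, 25:T, 26:T, 27:T, 28:T
edges: (14,1,cv); (14,4,cv); (14,11,cv); (18,6,cv); (18,15,cv); (18,17,cv); (19,9,cv); (19,15,cv); (19,16,cv); (20,11,cv); (20,16,cv); (20,17,cv); (21,15,cv); (21,16,cv); (21,17,cv); (25,4,cv); (25,22,cv); (25,24,cv); (26,6,cv); (26,22,cv); (26,23,cv); (27,8,cv); (27,23,cv); (27,24,cv); (28,22,cv); (28,23,cv); (28,24,cv)
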